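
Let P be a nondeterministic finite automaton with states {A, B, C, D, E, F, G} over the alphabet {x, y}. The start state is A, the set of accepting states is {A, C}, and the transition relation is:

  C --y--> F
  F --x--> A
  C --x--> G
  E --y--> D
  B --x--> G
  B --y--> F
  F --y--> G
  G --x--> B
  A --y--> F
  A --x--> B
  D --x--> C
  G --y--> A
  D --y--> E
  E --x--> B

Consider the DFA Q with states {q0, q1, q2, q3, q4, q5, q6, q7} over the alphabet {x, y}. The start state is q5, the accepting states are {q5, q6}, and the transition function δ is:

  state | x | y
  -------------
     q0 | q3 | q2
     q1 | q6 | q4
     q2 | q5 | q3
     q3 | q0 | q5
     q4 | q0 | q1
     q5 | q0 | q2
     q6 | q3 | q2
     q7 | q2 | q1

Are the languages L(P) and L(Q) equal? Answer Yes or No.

Yes

Exploring the product automaton P × Q from the start pair (A, q5), following both machines on each input symbol, reaches 4 state pairs: (A, q5), (B, q0), (F, q2), (G, q3).
P accepts in {A, C} and Q accepts in {q5, q6}. In every reachable pair the two components are either both accepting — (A, q5) — or both non-accepting, so no string is accepted by exactly one of the machines: L(P) \ L(Q) and L(Q) \ L(P) are both empty.
Hence every string is accepted by P iff it is accepted by Q, and the two languages coincide.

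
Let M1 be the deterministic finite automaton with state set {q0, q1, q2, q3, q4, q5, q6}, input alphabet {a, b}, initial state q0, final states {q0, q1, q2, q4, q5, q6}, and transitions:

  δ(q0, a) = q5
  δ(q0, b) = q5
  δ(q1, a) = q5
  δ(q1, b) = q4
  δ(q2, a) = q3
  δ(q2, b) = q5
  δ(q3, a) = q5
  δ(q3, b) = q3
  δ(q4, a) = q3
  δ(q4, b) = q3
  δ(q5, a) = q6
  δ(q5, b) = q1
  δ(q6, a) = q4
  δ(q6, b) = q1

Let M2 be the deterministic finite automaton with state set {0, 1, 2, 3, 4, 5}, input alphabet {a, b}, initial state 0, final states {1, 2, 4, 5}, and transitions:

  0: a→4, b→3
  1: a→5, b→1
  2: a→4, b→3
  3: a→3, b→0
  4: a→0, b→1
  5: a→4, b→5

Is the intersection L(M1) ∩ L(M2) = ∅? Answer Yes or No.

No

The string a is accepted by both M1 and M2.
Hence L(M1) ∩ L(M2) ≠ ∅.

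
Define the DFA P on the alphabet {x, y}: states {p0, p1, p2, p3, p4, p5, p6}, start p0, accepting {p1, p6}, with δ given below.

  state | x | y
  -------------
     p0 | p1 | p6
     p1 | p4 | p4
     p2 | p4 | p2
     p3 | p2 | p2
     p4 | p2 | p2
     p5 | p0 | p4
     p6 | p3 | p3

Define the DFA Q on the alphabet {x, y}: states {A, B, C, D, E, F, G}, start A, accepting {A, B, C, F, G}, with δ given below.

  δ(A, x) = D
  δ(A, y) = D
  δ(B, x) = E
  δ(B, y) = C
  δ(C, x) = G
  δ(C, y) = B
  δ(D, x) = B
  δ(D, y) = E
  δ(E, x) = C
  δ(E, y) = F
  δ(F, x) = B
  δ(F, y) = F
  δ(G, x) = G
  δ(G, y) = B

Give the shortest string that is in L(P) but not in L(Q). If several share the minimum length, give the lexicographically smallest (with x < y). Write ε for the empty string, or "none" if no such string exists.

x

The string x is accepted by P but not by Q.
No shorter string lies in the difference, and x is the lexicographically first length-1 string in L(P) \ L(Q).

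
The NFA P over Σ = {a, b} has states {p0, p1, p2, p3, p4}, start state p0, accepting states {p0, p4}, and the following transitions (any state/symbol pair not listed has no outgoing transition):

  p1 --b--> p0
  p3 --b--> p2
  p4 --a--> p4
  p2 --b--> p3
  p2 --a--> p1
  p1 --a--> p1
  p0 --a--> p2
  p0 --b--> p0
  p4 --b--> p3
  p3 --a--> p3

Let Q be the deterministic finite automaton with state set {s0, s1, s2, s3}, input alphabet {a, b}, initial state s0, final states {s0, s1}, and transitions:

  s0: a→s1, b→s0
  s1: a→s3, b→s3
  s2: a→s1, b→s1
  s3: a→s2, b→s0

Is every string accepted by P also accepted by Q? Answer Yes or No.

No

The string aaaab is in L(P) but not in L(Q).
So L(P) ⊄ L(Q).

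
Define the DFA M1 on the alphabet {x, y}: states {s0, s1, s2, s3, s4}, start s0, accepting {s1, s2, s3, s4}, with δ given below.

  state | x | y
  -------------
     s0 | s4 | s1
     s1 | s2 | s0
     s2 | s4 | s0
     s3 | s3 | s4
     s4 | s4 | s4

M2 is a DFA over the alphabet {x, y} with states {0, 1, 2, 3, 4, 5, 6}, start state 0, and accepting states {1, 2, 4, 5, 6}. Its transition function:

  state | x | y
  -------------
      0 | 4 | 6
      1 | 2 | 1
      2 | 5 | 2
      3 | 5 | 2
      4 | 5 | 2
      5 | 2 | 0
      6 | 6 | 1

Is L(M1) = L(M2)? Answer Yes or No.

The string xxy is accepted by M1 but rejected by M2.
So L(M1) ≠ L(M2).

No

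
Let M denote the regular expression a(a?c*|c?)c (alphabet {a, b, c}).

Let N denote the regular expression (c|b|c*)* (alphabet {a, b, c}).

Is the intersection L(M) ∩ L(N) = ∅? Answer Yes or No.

Yes

Converting the expression M to a DFA (subset construction, then merging equivalent states) gives the minimal DFA with states {m0, m1, m2, m3, m4}, start state m0, accepting states {m4} and transitions m0: a→m1, b→m2, c→m2; m1: a→m3, b→m2, c→m4; m2: a→m2, b→m2, c→m2; m3: a→m2, b→m2, c→m4; m4: a→m2, b→m2, c→m4.
Converting the expression N to a DFA (subset construction, then merging equivalent states) gives the minimal DFA with states {n0, n1}, start state n0, accepting states {n0} and transitions n0: a→n1, b→n0, c→n0; n1: a→n1, b→n1, c→n1.
Exploring the product automaton M × N from the start pair (m0, n0), following both machines on each input symbol, reaches 6 state pairs: (m0, n0), (m1, n1), (m2, n0), (m3, n1), (m2, n1), (m4, n1).
M accepts in {m4} and N accepts in {n0}; no reachable pair has both components accepting, so no string drives both machines to acceptance simultaneously and L(M) ∩ L(N) = ∅.
So no string is accepted by both, and the intersection is empty.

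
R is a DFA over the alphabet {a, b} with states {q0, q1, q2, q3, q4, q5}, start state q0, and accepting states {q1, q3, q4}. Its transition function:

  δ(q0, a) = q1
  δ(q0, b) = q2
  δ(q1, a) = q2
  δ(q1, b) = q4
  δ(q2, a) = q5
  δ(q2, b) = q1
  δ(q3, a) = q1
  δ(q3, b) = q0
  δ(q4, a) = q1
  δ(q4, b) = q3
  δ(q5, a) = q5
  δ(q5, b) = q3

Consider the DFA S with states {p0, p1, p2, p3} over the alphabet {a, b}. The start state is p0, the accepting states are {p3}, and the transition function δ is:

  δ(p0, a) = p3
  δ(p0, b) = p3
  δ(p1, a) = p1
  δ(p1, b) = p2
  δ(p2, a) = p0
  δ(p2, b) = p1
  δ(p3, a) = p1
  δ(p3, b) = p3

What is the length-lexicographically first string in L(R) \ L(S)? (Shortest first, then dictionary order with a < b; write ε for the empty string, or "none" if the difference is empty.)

aab

The string aab is accepted by R but not by S.
No shorter string lies in the difference, and aab is the lexicographically first length-3 string in L(R) \ L(S).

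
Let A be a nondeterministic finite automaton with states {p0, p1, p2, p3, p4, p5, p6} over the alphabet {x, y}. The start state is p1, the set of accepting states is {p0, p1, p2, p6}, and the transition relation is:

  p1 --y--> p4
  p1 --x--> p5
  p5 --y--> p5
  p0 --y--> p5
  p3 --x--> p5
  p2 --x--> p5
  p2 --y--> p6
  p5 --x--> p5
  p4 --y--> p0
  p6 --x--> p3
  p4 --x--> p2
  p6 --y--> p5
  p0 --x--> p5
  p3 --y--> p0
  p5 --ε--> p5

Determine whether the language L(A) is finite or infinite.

The useful states (reachable from p1 and able to reach an accepting state) are {p0, p1, p2, p3, p4, p6}.
Restricted to these states the transition graph has no cycle, so every accepting path has bounded length and L is finite.

finite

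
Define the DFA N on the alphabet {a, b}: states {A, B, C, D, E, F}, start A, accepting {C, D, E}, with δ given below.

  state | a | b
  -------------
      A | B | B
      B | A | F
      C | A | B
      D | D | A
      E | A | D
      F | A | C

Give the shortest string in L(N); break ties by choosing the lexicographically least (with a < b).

A breadth-first search from A reaches an accepting state first via the path A → B → F → C on input abb.
No string of length < 3 is accepted (BFS exhausts all shorter strings without reaching an accepting state), and abb is the lexicographically least accepting string of length 3.

abb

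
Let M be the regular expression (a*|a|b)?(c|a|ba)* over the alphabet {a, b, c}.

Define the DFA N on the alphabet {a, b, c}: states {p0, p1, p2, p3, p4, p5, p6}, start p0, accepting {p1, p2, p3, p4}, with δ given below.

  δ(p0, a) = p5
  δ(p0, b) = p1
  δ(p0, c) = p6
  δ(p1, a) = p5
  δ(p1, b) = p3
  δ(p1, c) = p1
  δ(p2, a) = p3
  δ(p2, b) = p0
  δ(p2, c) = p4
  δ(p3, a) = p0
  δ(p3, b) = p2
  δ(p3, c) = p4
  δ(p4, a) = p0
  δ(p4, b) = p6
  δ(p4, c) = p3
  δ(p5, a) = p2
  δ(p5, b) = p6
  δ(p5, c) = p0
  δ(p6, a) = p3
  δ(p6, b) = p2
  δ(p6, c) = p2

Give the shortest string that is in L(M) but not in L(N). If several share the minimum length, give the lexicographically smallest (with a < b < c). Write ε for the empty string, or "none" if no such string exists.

ε

The empty string ε is accepted by M but not by N.
Since ε is the unique shortest string, it is the required witness.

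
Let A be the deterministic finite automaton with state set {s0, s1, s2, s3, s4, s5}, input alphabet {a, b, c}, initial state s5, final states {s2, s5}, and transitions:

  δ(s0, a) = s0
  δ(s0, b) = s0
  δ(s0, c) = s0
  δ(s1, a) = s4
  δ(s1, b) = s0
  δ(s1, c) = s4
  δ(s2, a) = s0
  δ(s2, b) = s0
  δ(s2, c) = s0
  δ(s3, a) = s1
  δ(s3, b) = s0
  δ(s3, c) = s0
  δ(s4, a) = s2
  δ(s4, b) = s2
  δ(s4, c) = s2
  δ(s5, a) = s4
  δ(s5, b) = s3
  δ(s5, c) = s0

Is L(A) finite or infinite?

The useful states (reachable from s5 and able to reach an accepting state) are {s1, s2, s3, s4, s5}.
Restricted to these states the transition graph has no cycle, so every accepting path has bounded length and L is finite.

finite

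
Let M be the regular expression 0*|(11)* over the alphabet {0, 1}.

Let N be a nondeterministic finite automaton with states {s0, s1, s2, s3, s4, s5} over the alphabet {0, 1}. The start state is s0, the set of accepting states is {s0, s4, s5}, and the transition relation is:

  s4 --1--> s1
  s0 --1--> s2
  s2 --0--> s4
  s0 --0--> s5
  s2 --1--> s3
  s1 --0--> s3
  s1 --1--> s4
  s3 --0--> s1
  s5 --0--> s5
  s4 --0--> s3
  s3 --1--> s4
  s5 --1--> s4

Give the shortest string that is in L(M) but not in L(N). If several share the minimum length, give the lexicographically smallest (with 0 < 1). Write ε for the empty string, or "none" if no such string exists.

The string 11 is accepted by M but not by N.
No shorter string lies in the difference, and 11 is the lexicographically first length-2 string in L(M) \ L(N).

11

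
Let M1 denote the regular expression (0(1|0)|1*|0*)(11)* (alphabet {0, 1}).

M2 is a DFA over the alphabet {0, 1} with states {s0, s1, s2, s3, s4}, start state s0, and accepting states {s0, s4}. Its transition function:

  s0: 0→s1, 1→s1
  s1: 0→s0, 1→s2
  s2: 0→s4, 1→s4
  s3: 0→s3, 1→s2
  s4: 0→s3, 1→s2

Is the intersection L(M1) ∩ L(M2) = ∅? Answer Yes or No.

The empty string ε is accepted by both M1 and M2.
Hence L(M1) ∩ L(M2) ≠ ∅.

No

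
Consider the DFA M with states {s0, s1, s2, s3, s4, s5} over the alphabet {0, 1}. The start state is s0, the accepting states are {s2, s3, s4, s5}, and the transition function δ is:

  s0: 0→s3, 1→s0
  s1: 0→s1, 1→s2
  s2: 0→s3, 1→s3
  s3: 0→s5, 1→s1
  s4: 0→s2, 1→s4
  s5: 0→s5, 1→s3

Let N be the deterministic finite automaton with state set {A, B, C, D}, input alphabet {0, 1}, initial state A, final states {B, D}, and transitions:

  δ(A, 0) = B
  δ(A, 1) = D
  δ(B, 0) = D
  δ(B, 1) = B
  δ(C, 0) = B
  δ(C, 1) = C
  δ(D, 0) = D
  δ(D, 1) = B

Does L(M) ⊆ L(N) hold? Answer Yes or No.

Exploring the product automaton M × N from the start pair (s0, A), following both machines on each input symbol, reaches 9 state pairs: (s0, A), (s3, B), (s0, D), (s5, D), (s1, B), (s3, D), (s0, B), (s1, D), (s2, B).
M accepts in {s2, s3, s4, s5} and N accepts in {B, D}. The reachable pairs whose M-component is accepting are (s3, B), (s5, D), (s3, D), (s2, B); in each of them the N-component is accepting too, so the product for L(M) \ L(N) (M-component accepting, N-component rejecting) has no reachable accepting pair and the difference is empty.
Hence every string in L(M) is also in L(N).

Yes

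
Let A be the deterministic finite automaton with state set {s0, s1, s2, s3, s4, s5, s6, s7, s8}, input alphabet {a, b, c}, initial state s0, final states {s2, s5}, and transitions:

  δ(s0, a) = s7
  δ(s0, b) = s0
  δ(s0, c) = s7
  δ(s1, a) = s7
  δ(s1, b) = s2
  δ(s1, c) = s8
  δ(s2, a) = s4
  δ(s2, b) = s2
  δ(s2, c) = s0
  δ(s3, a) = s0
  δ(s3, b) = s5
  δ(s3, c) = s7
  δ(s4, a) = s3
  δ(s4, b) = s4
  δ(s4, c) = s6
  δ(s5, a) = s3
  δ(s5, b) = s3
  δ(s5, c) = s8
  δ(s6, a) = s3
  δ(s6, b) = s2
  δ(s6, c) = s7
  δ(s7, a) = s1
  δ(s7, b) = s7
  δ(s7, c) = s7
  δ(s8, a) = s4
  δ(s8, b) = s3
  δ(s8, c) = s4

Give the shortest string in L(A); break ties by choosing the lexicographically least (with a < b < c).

A breadth-first search from s0 reaches an accepting state first via the path s0 → s7 → s1 → s2 on input aab.
No string of length < 3 is accepted (BFS exhausts all shorter strings without reaching an accepting state), and aab is the lexicographically least accepting string of length 3.

aab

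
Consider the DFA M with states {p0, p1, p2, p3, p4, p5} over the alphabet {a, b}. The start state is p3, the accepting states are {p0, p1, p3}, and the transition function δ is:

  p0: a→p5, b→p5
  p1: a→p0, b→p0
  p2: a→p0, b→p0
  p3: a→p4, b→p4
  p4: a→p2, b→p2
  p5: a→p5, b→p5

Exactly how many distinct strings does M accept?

9

The useful subgraph on states {p0, p2, p3, p4} is acyclic, so L(M) is finite; the longest accepting path visits 4 useful states, giving maximum string length 3.
Counting accepting paths from p3 by length: 1 of length 0, 8 of length 3. Total 9.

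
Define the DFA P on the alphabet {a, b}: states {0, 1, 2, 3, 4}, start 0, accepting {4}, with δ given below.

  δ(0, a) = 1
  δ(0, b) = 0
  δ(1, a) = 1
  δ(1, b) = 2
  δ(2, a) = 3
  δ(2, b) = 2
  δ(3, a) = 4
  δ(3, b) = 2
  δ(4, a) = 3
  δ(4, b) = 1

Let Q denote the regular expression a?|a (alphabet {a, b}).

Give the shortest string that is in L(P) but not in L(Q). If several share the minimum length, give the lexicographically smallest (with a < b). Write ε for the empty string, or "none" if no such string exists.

The string abaa is accepted by P but not by Q.
No shorter string lies in the difference, and abaa is the lexicographically first length-4 string in L(P) \ L(Q).

abaa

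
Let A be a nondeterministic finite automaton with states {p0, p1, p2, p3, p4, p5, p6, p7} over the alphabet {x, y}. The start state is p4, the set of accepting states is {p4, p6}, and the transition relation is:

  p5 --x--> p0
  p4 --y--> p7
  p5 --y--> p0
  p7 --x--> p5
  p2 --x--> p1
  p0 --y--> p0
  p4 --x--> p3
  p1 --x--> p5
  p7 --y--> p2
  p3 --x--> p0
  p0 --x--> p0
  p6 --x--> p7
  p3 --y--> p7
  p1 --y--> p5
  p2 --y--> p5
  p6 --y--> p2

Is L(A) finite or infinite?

The useful states (reachable from p4 and able to reach an accepting state) are {p4}.
Restricted to these states the transition graph has no cycle, so every accepting path has bounded length and L is finite.

finite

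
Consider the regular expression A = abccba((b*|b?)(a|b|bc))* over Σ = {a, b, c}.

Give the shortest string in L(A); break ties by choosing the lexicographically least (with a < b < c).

By inspection of the expression, no string of length less than 6 matches, and abccba is the lexicographically first match of length 6.

abccba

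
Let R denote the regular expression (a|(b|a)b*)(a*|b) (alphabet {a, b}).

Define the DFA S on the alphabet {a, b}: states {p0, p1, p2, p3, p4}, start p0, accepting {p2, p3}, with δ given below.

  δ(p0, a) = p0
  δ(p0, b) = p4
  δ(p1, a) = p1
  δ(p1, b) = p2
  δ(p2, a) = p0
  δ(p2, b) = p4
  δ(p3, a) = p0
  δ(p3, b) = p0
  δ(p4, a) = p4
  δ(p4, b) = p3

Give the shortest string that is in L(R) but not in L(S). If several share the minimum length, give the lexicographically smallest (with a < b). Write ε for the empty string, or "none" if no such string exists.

a

The string a is accepted by R but not by S.
No shorter string lies in the difference, and a is the lexicographically first length-1 string in L(R) \ L(S).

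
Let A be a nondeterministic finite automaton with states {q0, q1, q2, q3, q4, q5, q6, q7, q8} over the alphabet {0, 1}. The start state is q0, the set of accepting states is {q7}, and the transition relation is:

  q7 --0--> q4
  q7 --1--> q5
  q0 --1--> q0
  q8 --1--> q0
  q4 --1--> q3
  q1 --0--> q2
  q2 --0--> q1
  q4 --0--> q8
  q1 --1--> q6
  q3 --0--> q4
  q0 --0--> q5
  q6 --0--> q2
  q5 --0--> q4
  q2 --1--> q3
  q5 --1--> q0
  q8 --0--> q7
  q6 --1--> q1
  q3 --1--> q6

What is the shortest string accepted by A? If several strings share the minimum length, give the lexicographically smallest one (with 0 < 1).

0000

A breadth-first search from q0 reaches an accepting state first via the path q0 → q5 → q4 → q8 → q7 on input 0000.
No string of length < 4 is accepted (BFS exhausts all shorter strings without reaching an accepting state), and 0000 is the lexicographically least accepting string of length 4.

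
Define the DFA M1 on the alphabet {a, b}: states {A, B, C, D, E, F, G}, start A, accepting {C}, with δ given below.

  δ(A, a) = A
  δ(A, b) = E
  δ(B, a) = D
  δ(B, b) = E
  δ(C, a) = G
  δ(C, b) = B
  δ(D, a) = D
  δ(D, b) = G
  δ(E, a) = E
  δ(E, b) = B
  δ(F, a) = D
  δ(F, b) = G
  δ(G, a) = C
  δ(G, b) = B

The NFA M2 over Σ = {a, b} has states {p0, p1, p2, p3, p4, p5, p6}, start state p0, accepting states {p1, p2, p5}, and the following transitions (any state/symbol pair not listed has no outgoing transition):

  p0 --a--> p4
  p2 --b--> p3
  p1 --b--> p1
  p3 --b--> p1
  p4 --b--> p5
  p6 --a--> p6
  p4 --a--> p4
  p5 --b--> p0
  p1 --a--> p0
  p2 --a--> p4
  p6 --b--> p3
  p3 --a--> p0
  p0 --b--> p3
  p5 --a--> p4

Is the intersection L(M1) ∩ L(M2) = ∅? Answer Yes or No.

Yes

Exploring the product automaton M1 × M2 from the start pair (A, p0), following both machines on each input symbol, reaches 18 state pairs: (A, p0), (A, p4), (E, p3), (E, p5), (E, p0), (B, p1), (E, p4), (B, p0), (B, p3), (D, p0), (E, p1), (B, p5), (D, p4), (G, p3), (G, p5), (C, p0), (C, p4), (G, p4).
M1 accepts in {C} and M2 accepts in {p1, p2, p5}; no reachable pair has both components accepting, so no string drives both machines to acceptance simultaneously and L(M1) ∩ L(M2) = ∅.
So no string is accepted by both, and the intersection is empty.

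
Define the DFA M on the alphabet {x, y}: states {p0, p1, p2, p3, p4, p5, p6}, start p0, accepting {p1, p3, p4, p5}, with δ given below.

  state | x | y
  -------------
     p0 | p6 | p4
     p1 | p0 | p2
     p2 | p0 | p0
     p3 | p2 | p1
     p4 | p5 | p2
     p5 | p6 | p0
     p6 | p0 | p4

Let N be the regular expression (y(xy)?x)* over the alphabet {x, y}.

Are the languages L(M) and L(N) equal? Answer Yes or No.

The string y is accepted by M but rejected by N.
So L(M) ≠ L(N).

No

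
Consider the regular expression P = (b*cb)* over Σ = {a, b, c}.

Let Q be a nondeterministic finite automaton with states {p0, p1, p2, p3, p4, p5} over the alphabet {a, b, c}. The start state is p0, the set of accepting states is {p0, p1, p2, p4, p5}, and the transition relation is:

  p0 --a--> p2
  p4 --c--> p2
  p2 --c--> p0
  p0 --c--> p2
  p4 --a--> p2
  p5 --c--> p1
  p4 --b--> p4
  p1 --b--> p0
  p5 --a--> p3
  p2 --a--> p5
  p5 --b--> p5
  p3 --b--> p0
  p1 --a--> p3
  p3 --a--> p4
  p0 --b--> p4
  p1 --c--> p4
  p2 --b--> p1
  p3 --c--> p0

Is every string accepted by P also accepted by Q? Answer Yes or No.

Converting the expression P to a DFA (subset construction, then merging equivalent states) gives the minimal DFA with states {r0, r1, r2, r3}, start state r0, accepting states {r0} and transitions r0: a→r1, b→r2, c→r3; r1: a→r1, b→r1, c→r1; r2: a→r1, b→r2, c→r3; r3: a→r1, b→r0, c→r1.
Exploring the product automaton P × Q from the start pair (r0, p0), following both machines on each input symbol, reaches 13 state pairs: (r0, p0), (r1, p2), (r2, p4), (r3, p2), (r1, p5), (r1, p1), (r1, p0), (r0, p1), (r1, p3), (r1, p4), (r2, p0), (r3, p4), (r0, p4).
P accepts in {r0} and Q accepts in {p0, p1, p2, p4, p5}. The reachable pairs whose P-component is accepting are (r0, p0), (r0, p1), (r0, p4); in each of them the Q-component is accepting too, so the product for L(P) \ L(Q) (P-component accepting, Q-component rejecting) has no reachable accepting pair and the difference is empty.
Hence every string in L(P) is also in L(Q).

Yes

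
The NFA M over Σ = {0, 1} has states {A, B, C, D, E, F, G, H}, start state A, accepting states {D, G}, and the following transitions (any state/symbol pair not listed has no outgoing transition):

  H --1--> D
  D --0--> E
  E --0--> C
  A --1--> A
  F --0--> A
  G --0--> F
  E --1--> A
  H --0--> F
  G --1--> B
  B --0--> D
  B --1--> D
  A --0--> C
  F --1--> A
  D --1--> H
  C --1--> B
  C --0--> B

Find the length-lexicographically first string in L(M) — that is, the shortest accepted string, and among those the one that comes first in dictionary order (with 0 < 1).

A breadth-first search from A reaches an accepting state first via the path A → C → B → D on input 000.
No string of length < 3 is accepted (BFS exhausts all shorter strings without reaching an accepting state), and 000 is the lexicographically least accepting string of length 3.

000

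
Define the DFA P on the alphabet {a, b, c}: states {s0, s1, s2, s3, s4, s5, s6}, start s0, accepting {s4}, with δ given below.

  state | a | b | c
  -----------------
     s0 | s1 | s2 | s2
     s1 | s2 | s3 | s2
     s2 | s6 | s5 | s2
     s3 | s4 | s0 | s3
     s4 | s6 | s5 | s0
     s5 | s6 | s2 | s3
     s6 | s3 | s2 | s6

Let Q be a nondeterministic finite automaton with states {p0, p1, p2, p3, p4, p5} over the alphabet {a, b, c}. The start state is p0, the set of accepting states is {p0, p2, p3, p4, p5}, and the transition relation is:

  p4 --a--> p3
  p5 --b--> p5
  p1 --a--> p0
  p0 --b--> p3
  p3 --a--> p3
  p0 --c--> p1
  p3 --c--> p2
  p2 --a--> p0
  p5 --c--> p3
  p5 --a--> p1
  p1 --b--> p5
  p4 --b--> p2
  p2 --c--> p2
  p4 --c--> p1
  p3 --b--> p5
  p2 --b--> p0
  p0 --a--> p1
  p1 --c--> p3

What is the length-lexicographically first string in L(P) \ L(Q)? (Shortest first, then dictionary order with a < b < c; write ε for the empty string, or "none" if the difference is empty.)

aba

The string aba is accepted by P but not by Q.
No shorter string lies in the difference, and aba is the lexicographically first length-3 string in L(P) \ L(Q).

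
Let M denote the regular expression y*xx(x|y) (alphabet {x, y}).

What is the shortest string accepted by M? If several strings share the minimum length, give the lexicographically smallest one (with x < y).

xxx

By inspection of the expression, no string of length less than 3 matches, and xxx is the lexicographically first match of length 3.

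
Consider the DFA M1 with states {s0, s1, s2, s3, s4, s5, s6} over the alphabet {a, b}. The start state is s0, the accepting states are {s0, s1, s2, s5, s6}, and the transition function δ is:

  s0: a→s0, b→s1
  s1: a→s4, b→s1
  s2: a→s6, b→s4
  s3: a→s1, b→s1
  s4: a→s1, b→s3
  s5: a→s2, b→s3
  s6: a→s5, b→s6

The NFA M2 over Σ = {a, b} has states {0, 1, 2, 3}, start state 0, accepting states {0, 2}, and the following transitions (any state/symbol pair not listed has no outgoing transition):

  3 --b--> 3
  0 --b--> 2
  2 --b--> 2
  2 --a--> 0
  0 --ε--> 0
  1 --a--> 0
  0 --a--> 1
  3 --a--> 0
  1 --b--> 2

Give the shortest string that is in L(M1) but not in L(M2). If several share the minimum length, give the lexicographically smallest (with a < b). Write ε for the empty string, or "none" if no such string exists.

The string a is accepted by M1 but not by M2.
No shorter string lies in the difference, and a is the lexicographically first length-1 string in L(M1) \ L(M2).

a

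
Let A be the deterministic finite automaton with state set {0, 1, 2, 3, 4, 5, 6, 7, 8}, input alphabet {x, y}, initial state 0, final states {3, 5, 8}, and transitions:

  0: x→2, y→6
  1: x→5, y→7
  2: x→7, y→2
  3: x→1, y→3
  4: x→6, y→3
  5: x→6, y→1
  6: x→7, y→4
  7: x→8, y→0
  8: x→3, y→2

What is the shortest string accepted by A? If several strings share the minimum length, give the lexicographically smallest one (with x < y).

xxx

A breadth-first search from 0 reaches an accepting state first via the path 0 → 2 → 7 → 8 on input xxx.
No string of length < 3 is accepted (BFS exhausts all shorter strings without reaching an accepting state), and xxx is the lexicographically least accepting string of length 3.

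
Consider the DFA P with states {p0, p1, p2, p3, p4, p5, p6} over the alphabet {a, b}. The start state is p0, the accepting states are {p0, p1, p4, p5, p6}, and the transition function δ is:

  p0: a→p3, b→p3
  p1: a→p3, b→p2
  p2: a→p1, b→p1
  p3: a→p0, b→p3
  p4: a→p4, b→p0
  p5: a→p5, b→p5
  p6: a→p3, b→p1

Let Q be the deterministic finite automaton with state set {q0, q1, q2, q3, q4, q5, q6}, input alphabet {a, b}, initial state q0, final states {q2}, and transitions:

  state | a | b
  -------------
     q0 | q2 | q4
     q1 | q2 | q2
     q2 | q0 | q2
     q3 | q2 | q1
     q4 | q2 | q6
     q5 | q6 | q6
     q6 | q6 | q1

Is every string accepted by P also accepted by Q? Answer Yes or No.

The empty string ε is in L(P) but not in L(Q).
So L(P) ⊄ L(Q).

No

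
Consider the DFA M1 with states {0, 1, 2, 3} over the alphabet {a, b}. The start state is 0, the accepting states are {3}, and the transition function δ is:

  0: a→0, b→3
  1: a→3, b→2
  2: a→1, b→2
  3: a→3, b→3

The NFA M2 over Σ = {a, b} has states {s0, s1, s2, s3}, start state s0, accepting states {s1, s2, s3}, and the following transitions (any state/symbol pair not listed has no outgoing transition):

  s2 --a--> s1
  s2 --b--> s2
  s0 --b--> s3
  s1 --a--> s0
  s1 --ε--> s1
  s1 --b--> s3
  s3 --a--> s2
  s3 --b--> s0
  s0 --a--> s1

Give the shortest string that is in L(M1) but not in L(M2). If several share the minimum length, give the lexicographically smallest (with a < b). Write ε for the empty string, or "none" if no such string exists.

The string bb is accepted by M1 but not by M2.
No shorter string lies in the difference, and bb is the lexicographically first length-2 string in L(M1) \ L(M2).

bb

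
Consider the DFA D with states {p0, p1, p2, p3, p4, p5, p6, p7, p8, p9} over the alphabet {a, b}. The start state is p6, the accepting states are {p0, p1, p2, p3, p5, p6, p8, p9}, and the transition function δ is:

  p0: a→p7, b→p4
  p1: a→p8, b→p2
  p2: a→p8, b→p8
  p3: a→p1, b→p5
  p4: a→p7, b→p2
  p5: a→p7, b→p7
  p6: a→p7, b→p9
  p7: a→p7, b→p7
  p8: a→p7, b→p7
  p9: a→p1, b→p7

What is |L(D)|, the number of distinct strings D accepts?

The useful subgraph on states {p1, p2, p6, p8, p9} is acyclic, so L(D) is finite; the longest accepting path visits 5 useful states, giving maximum string length 4.
Counting accepting paths from p6 by length: 1 of length 0, 1 of length 1, 1 of length 2, 2 of length 3, 2 of length 4. Total 7.

7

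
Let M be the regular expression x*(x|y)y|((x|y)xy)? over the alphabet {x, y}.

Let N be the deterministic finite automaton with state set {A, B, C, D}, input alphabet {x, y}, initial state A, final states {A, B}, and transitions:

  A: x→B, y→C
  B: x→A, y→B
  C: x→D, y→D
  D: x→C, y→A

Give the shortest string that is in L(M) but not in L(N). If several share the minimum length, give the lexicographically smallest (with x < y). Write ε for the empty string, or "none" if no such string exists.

The string yy is accepted by M but not by N.
No shorter string lies in the difference, and yy is the lexicographically first length-2 string in L(M) \ L(N).

yy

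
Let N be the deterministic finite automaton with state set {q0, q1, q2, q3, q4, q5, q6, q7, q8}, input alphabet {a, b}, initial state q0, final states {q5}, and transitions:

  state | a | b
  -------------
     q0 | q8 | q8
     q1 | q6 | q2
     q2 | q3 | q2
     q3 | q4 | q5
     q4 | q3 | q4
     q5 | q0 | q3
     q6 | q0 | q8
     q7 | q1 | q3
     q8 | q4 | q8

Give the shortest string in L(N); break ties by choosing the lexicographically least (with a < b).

aaab

A breadth-first search from q0 reaches an accepting state first via the path q0 → q8 → q4 → q3 → q5 on input aaab.
No string of length < 4 is accepted (BFS exhausts all shorter strings without reaching an accepting state), and aaab is the lexicographically least accepting string of length 4.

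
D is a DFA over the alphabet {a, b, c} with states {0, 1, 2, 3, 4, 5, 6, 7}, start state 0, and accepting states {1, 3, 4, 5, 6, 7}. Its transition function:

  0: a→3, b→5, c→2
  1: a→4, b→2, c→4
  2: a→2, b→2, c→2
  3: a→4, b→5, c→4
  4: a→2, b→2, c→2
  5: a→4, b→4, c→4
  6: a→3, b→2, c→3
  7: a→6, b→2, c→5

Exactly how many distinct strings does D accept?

11

The useful subgraph on states {0, 3, 4, 5} is acyclic, so L(D) is finite; the longest accepting path visits 4 useful states, giving maximum string length 3.
Counting accepting paths from 0 by length: 2 of length 1, 6 of length 2, 3 of length 3. Total 11.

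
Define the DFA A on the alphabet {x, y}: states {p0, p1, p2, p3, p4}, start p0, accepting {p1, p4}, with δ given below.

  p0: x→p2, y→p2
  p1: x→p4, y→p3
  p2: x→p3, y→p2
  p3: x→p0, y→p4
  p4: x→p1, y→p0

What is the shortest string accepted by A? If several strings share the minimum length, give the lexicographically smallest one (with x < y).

xxy

A breadth-first search from p0 reaches an accepting state first via the path p0 → p2 → p3 → p4 on input xxy.
No string of length < 3 is accepted (BFS exhausts all shorter strings without reaching an accepting state), and xxy is the lexicographically least accepting string of length 3.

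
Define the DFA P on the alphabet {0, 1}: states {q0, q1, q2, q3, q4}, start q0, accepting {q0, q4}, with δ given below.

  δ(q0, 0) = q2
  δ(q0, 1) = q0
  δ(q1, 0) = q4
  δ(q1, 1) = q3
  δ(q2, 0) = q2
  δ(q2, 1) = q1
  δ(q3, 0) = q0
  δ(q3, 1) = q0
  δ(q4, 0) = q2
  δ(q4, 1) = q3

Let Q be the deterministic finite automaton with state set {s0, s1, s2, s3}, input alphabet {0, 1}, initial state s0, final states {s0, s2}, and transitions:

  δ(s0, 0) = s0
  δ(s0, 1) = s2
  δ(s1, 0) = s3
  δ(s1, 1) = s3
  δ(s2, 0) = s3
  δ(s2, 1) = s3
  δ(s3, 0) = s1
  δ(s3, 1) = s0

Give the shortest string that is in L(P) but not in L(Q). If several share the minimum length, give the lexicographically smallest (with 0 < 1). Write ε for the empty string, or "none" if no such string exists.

The string 11 is accepted by P but not by Q.
No shorter string lies in the difference, and 11 is the lexicographically first length-2 string in L(P) \ L(Q).

11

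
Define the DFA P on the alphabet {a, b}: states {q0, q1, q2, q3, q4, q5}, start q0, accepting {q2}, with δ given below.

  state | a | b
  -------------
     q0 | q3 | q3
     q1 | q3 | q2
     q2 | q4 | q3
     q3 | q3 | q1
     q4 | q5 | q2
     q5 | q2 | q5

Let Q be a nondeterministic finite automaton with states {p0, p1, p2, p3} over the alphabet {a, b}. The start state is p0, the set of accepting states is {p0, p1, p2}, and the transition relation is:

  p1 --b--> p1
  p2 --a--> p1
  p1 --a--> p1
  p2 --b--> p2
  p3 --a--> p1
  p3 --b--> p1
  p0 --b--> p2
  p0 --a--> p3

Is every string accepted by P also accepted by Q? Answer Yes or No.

Exploring the product automaton P × Q from the start pair (q0, p0), following both machines on each input symbol, reaches 10 state pairs: (q0, p0), (q3, p3), (q3, p2), (q3, p1), (q1, p1), (q1, p2), (q2, p1), (q2, p2), (q4, p1), (q5, p1).
P accepts in {q2} and Q accepts in {p0, p1, p2}. The reachable pairs whose P-component is accepting are (q2, p1), (q2, p2); in each of them the Q-component is accepting too, so the product for L(P) \ L(Q) (P-component accepting, Q-component rejecting) has no reachable accepting pair and the difference is empty.
Hence every string in L(P) is also in L(Q).

Yes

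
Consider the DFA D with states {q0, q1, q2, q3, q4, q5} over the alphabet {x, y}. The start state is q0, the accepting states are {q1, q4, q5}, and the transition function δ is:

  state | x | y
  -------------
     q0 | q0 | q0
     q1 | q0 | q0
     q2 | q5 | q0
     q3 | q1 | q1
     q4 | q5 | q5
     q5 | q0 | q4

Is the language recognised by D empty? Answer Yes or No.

Yes

The states reachable from the start state are {q0}.
None of the accepting states {q1, q4, q5} is reachable, so no string is accepted and L(D) = ∅.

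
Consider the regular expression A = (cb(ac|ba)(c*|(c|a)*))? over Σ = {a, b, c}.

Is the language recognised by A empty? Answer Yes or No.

No

The empty string ε matches the expression, so it belongs to L(A).
Since L(A) contains at least one string, it is not empty.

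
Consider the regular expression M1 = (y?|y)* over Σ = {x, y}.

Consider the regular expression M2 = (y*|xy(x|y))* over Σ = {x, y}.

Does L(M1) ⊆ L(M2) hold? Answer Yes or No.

Yes

Converting the expression M1 to a DFA (subset construction, then merging equivalent states) gives the minimal DFA with states {r0, r1}, start state r0, accepting states {r0} and transitions r0: x→r1, y→r0; r1: x→r1, y→r1.
Converting the expression M2 to a DFA (subset construction, then merging equivalent states) gives the minimal DFA with states {t0, t1, t2, t3}, start state t0, accepting states {t0} and transitions t0: x→t1, y→t0; t1: x→t2, y→t3; t2: x→t2, y→t2; t3: x→t0, y→t0.
Exploring the product automaton M1 × M2 from the start pair (r0, t0), following both machines on each input symbol, reaches 5 state pairs: (r0, t0), (r1, t1), (r1, t2), (r1, t3), (r1, t0).
M1 accepts in {r0} and M2 accepts in {t0}. The reachable pairs whose M1-component is accepting are (r0, t0); in each of them the M2-component is accepting too, so the product for L(M1) \ L(M2) (M1-component accepting, M2-component rejecting) has no reachable accepting pair and the difference is empty.
Hence every string in L(M1) is also in L(M2).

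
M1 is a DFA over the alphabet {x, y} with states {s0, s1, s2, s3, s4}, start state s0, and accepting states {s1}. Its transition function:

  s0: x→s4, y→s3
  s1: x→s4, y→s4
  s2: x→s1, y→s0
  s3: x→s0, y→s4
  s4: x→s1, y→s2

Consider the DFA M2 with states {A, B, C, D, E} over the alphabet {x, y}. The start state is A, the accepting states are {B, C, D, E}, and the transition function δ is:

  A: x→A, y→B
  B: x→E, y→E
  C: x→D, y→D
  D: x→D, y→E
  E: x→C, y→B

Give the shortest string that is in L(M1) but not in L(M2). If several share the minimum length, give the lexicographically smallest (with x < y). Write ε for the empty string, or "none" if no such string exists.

xx

The string xx is accepted by M1 but not by M2.
No shorter string lies in the difference, and xx is the lexicographically first length-2 string in L(M1) \ L(M2).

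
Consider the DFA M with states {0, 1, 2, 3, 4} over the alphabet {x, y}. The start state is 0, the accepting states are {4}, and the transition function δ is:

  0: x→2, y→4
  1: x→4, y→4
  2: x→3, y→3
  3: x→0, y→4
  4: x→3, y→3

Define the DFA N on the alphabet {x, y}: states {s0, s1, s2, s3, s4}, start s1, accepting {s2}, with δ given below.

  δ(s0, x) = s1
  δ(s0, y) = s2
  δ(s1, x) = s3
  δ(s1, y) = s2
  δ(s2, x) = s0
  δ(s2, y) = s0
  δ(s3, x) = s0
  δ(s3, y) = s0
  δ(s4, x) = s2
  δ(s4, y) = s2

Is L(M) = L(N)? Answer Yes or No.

Yes

Exploring the product automaton M × N from the start pair (0, s1), following both machines on each input symbol, reaches 4 state pairs: (0, s1), (2, s3), (4, s2), (3, s0).
M accepts in {4} and N accepts in {s2}. In every reachable pair the two components are either both accepting — (4, s2) — or both non-accepting, so no string is accepted by exactly one of the machines: L(M) \ L(N) and L(N) \ L(M) are both empty.
Hence every string is accepted by M iff it is accepted by N, and the two languages coincide.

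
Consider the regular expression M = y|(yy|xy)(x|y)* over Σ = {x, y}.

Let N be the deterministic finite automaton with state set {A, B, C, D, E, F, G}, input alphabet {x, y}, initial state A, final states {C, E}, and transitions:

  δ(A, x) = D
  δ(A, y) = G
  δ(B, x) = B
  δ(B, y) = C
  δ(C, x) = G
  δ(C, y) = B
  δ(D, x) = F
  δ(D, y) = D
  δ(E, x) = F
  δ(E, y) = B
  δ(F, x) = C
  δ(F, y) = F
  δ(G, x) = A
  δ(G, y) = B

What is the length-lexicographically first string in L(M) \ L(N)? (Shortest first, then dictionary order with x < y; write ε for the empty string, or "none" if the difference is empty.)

y

The string y is accepted by M but not by N.
No shorter string lies in the difference, and y is the lexicographically first length-1 string in L(M) \ L(N).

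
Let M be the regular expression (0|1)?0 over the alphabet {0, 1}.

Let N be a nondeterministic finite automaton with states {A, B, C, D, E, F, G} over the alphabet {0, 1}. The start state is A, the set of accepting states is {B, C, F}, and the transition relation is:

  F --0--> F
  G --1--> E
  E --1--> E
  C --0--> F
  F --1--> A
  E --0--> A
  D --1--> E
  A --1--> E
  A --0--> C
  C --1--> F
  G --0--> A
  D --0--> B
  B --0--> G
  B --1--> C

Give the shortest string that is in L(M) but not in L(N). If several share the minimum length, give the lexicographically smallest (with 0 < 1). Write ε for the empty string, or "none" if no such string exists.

The string 10 is accepted by M but not by N.
No shorter string lies in the difference, and 10 is the lexicographically first length-2 string in L(M) \ L(N).

10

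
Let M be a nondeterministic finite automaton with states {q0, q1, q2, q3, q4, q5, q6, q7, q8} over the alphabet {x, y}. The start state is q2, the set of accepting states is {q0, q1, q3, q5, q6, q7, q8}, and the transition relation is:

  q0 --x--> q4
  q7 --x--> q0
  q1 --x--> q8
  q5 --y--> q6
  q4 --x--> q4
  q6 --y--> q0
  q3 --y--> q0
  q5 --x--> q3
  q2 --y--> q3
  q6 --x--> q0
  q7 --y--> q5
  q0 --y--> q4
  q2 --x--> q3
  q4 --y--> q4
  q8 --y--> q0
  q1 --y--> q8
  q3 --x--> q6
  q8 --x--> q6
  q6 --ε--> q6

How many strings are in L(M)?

The useful subgraph on states {q0, q2, q3, q6} is acyclic, so L(M) is finite; the longest accepting path visits 4 useful states, giving maximum string length 3.
Counting accepting paths from q2 by length: 2 of length 1, 4 of length 2, 4 of length 3. Total 10.

10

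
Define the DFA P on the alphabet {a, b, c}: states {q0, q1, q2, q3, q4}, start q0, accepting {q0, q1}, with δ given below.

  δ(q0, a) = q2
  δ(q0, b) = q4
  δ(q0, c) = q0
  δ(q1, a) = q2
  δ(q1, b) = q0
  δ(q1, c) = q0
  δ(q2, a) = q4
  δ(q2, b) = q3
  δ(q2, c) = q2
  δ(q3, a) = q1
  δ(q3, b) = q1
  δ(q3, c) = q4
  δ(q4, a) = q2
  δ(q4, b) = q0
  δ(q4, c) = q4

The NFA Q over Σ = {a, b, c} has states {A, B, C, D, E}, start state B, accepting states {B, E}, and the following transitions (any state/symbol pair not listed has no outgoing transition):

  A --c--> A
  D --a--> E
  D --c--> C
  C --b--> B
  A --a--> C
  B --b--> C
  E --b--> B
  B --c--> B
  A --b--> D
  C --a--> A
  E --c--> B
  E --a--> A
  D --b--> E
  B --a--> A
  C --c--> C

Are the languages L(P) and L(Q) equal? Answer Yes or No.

Exploring the product automaton P × Q from the start pair (q0, B), following both machines on each input symbol, reaches 5 state pairs: (q0, B), (q2, A), (q4, C), (q3, D), (q1, E).
P accepts in {q0, q1} and Q accepts in {B, E}. In every reachable pair the two components are either both accepting — (q0, B), (q1, E) — or both non-accepting, so no string is accepted by exactly one of the machines: L(P) \ L(Q) and L(Q) \ L(P) are both empty.
Hence every string is accepted by P iff it is accepted by Q, and the two languages coincide.

Yes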